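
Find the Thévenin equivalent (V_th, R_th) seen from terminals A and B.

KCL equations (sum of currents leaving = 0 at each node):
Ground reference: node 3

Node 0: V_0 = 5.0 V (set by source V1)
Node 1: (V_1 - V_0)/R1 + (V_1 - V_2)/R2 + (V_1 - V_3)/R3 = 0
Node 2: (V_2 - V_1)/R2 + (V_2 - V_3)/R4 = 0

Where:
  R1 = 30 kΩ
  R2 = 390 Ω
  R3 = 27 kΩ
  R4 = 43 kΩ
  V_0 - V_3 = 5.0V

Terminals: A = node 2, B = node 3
Step 1 — V_th is the open-circuit voltage V_A - V_B (nothing connected across the terminals).
Nodal analysis, taking node 3 as the 0 V reference.
Source V1 fixes V_0 = 5 V.
KCL at each unknown node (sum of currents leaving = 0; resistances in Ω):
  Node 1: (V_1 - 5)/30000 + (V_1 - V_2)/390 + (V_1 - 0)/27000 = 0
  Node 2: (V_2 - V_1)/390 + (V_2 - 0)/43000 = 0
Collecting terms (coefficients in siemens):
  0.002634·V_1 - 0.002564·V_2 = 0.0001667
  0.002587·V_2 - 0.002564·V_1 = 0
Determinant D = (0.002634)(0.002587) - (-0.002564)(-0.002564) = 0.0000002417
V_1 = [(0.0001667)(0.002587) - (-0.002564)(0)]/D = 1.784 V
V_2 = [(0.002634)(0) - (0.0001667)(-0.002564)]/D = 1.768 V
V_th = V_2 - V_3 = 1.768 - 0 = 1.768 V
Step 2 — R_th: zero the source — replace V1 by a short circuit (node 3 merges into node 0) — and find the resistance seen between A (node 2) and B (node 0).
Reduce the network between node 2 (A) and node 0 (B) by series/parallel combination:
  Rp1 = R1 ‖ R3 (parallel, both between nodes 0 and 1) = 1/(1/30000 + 1/27000) = 14210 Ω
  Rs1 = R2 + Rp1 (series, joined only at node 1) = 390 + 14210 = 14600 Ω
  Rp2 = R4 ‖ Rs1 (parallel, both between nodes 0 and 2) = 1/(1/43000 + 1/14600) = 10900 Ω
R_th = 10.9 kΩ

Final answer: V_th = 1.768 V, R_th = 10.9 kΩ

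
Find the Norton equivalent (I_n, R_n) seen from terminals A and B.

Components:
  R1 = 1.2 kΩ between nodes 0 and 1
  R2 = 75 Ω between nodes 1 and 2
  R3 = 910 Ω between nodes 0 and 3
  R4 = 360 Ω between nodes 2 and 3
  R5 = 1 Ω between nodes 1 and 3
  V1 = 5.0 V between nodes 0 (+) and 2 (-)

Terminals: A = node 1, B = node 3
Find the Thévenin equivalent first; then I_n = V_th/R_th and R_n = R_th.
Step 1 — V_th is the open-circuit voltage V_A - V_B (nothing connected across the terminals).
Nodal analysis, taking node 2 as the 0 V reference.
Source V1 fixes V_0 = 5 V.
KCL at each unknown node (sum of currents leaving = 0; resistances in Ω):
  Node 1: (V_1 - 5)/1200 + (V_1 - 0)/75 + (V_1 - V_3)/1 = 0
  Node 3: (V_3 - 5)/910 + (V_3 - 0)/360 + (V_3 - V_1)/1 = 0
Collecting terms (coefficients in siemens):
  1.014·V_1 - 1·V_3 = 0.004167
  1.004·V_3 - 1·V_1 = 0.005495
Determinant D = (1.014)(1.004) - (-1)(-1) = 0.0181
V_1 = [(0.004167)(1.004) - (-1)(0.005495)]/D = 0.5347 V
V_3 = [(1.014)(0.005495) - (0.004167)(-1)]/D = 0.5381 V
V_th = V_1 - V_3 = 0.5347 - 0.5381 = -0.003408 V
Step 2 — R_th: zero the source — replace V1 by a short circuit (node 2 merges into node 0) — and find the resistance seen between A (node 1) and B (node 3).
Reduce the network between node 1 (A) and node 3 (B) by series/parallel combination:
  Rp1 = R1 ‖ R2 (parallel, both between nodes 0 and 1) = 1/(1/1200 + 1/75) = 70.59 Ω
  Rp2 = R3 ‖ R4 (parallel, both between nodes 0 and 3) = 1/(1/910 + 1/360) = 258 Ω
  Rs1 = Rp1 + Rp2 (series, joined only at node 0) = 70.59 + 258 = 328.5 Ω
  Rp3 = R5 ‖ Rs1 (parallel, both between nodes 1 and 3) = 1/(1/1 + 1/328.5) = 0.997 Ω
R_th = 0.997 Ω
I_n = V_th/R_th = -0.003408/0.997 = -0.003419 A, and R_n = R_th = 0.997 Ω

Final answer: I_n = -0.003419 A, R_n = 0.997 Ω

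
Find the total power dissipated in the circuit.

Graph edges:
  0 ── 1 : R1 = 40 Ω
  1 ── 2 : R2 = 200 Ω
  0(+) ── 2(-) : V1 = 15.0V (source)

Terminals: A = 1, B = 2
Nodal analysis, taking node 2 as the 0 V reference.
Source V1 fixes V_0 = 15 V.
KCL at each unknown node (sum of currents leaving = 0; resistances in Ω):
  Node 1: (V_1 - 15)/40 + (V_1 - 0)/200 = 0
Collecting terms: 0.03 × V_1 = 0.375  =>  V_1 = 12.5 V
Power in each resistor, P = (ΔV)²/R:
  P_R1 = (15 - 12.5)²/40 = 0.1562 W
  P_R2 = (12.5 - 0)²/200 = 0.7812 W
P_total = P_R1 + P_R2 = 0.9375 W

Final answer: 0.9375 W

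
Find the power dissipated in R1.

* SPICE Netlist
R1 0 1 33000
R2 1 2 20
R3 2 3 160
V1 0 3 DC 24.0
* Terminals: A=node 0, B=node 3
Nodal analysis, taking node 3 as the 0 V reference.
Source V1 fixes V_0 = 24 V.
KCL at each unknown node (sum of currents leaving = 0; resistances in Ω):
  Node 1: (V_1 - 24)/33000 + (V_1 - V_2)/20 = 0
  Node 2: (V_2 - V_1)/20 + (V_2 - 0)/160 = 0
Collecting terms (coefficients in siemens):
  0.05003·V_1 - 0.05·V_2 = 0.0007273
  0.05625·V_2 - 0.05·V_1 = 0
Determinant D = (0.05003)(0.05625) - (-0.05)(-0.05) = 0.0003142
V_1 = [(0.0007273)(0.05625) - (-0.05)(0)]/D = 0.1302 V
V_2 = [(0.05003)(0) - (0.0007273)(-0.05)]/D = 0.1157 V
I_R1 = (V_0 - V_1)/R1 = (24 - 0.1302)/33000 = 0.0007233 A
P_R1 = I_R1² × R1 = (0.0007233)² × 33000 = 0.01727 W

Final answer: 0.01727 W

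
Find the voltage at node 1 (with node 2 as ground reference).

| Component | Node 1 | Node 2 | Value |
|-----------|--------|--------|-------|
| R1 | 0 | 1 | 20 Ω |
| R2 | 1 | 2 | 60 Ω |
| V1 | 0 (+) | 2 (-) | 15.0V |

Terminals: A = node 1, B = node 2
Nodal analysis, taking node 2 as the 0 V reference.
Source V1 fixes V_0 = 15 V.
KCL at each unknown node (sum of currents leaving = 0; resistances in Ω):
  Node 1: (V_1 - 15)/20 + (V_1 - 0)/60 = 0
Collecting terms: 0.06667 × V_1 = 0.75  =>  V_1 = 11.25 V
The requested potential is V_1 = 11.25 V.

Final answer: V_1 = 11.25 V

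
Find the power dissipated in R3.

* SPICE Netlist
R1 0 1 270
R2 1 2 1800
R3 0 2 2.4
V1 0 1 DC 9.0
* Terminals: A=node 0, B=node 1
Nodal analysis, taking node 1 as the 0 V reference.
Source V1 fixes V_0 = 9 V.
KCL at each unknown node (sum of currents leaving = 0; resistances in Ω):
  Node 2: (V_2 - 0)/1800 + (V_2 - 9)/2.4 = 0
Collecting terms: 0.4172 × V_2 = 3.75  =>  V_2 = 8.988 V
I_R3 = (V_0 - V_2)/R3 = (9 - 8.988)/2.4 = 0.004993 A
P_R3 = I_R3² × R3 = (0.004993)² × 2.4 = 0.00005984 W

Final answer: 5.984e-05 W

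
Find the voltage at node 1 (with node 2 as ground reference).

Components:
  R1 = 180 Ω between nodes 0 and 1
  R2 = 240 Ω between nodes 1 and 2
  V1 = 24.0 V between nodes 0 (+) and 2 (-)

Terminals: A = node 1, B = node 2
Nodal analysis, taking node 2 as the 0 V reference.
Source V1 fixes V_0 = 24 V.
KCL at each unknown node (sum of currents leaving = 0; resistances in Ω):
  Node 1: (V_1 - 24)/180 + (V_1 - 0)/240 = 0
Collecting terms: 0.009722 × V_1 = 0.1333  =>  V_1 = 13.71 V
The requested potential is V_1 = 13.71 V.

Final answer: V_1 = 13.71 V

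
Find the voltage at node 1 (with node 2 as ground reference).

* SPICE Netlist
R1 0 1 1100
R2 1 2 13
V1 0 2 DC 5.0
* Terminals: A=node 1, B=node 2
Nodal analysis, taking node 2 as the 0 V reference.
Source V1 fixes V_0 = 5 V.
KCL at each unknown node (sum of currents leaving = 0; resistances in Ω):
  Node 1: (V_1 - 5)/1100 + (V_1 - 0)/13 = 0
Collecting terms: 0.07783 × V_1 = 0.004545  =>  V_1 = 0.0584 V
The requested potential is V_1 = 0.0584 V.

Final answer: V_1 = 0.0584 V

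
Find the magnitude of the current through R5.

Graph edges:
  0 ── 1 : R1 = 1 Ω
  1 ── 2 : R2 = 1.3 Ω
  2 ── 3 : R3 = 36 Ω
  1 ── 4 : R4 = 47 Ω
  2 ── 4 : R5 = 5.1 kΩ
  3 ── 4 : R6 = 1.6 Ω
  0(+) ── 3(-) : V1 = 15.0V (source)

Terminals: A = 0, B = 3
Nodal analysis, taking node 3 as the 0 V reference.
Source V1 fixes V_0 = 15 V.
KCL at each unknown node (sum of currents leaving = 0; resistances in Ω):
  Node 1: (V_1 - 15)/1 + (V_1 - V_2)/1.3 + (V_1 - V_4)/47 = 0
  Node 2: (V_2 - V_1)/1.3 + (V_2 - 0)/36 + (V_2 - V_4)/5100 = 0
  Node 4: (V_4 - V_1)/47 + (V_4 - V_2)/5100 + (V_4 - 0)/1.6 = 0
Collecting terms (coefficients in siemens):
  1.791·V_1 - 0.7692·V_2 - 0.02128·V_4 = 15
  0.7972·V_2 - 0.7692·V_1 - 0.0001961·V_4 = 0
  0.6465·V_4 - 0.02128·V_1 - 0.0001961·V_2 = 0
Solving these 3 simultaneous equations (Gaussian elimination) gives:
  V_1 = 14.32 V, V_2 = 13.82 V, V_4 = 0.4755 V
I_R5 = (V_2 - V_4)/R5 = (13.82 - 0.4755)/5100 = 0.002616 A
|I_R5| = 0.002616 A

Final answer: |I_R5| = 0.002616 A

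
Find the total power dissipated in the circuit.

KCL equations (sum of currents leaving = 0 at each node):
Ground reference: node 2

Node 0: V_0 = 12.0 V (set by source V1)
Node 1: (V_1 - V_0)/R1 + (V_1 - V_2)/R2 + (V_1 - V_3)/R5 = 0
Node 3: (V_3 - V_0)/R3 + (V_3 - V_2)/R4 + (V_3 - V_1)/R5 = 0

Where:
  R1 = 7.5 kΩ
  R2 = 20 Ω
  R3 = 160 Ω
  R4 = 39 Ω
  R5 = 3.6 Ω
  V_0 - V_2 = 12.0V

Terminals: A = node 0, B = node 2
Nodal analysis, taking node 2 as the 0 V reference.
Source V1 fixes V_0 = 12 V.
KCL at each unknown node (sum of currents leaving = 0; resistances in Ω):
  Node 1: (V_1 - 12)/7500 + (V_1 - 0)/20 + (V_1 - V_3)/3.6 = 0
  Node 3: (V_3 - 12)/160 + (V_3 - 0)/39 + (V_3 - V_1)/3.6 = 0
Collecting terms (coefficients in siemens):
  0.3279·V_1 - 0.2778·V_3 = 0.0016
  0.3097·V_3 - 0.2778·V_1 = 0.075
Determinant D = (0.3279)(0.3097) - (-0.2778)(-0.2778) = 0.02438
V_1 = [(0.0016)(0.3097) - (-0.2778)(0.075)]/D = 0.8747 V
V_3 = [(0.3279)(0.075) - (0.0016)(-0.2778)]/D = 1.027 V
Power in each resistor, P = (ΔV)²/R:
  P_R1 = (12 - 0.8747)²/7500 = 0.0165 W
  P_R2 = (0.8747 - 0)²/20 = 0.03826 W
  P_R3 = (12 - 1.027)²/160 = 0.7526 W
  P_R4 = (0 - 1.027)²/39 = 0.02704 W
  P_R5 = (0.8747 - 1.027)²/3.6 = 0.006427 W
P_total = P_R1 + P_R2 + P_R3 + P_R4 + P_R5 = 0.8408 W

Final answer: 0.8408 W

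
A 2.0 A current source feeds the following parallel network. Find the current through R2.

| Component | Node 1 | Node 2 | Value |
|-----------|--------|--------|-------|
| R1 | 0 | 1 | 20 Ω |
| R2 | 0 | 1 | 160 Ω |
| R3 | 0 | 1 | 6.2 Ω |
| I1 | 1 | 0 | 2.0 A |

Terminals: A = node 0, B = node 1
All resistors sit directly between nodes 0 and 1, so they are in parallel and share one voltage V; the full source current 2 A splits among them.
1/R_par = 1/20 + 1/160 + 1/6.2 = 0.2175 S  =>  R_par = 4.597 Ω
V = I × R_par = 2 × 4.597 = 9.194 V
I_R2 = V/R2 = 9.194/160 = 0.05746 A

Final answer: 0.05746 A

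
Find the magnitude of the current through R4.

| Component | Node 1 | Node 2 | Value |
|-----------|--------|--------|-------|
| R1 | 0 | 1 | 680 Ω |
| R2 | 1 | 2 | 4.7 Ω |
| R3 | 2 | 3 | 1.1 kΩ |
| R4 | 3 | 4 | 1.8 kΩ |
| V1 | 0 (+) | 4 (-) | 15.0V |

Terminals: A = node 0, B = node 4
Nodal analysis, taking node 4 as the 0 V reference.
Source V1 fixes V_0 = 15 V.
KCL at each unknown node (sum of currents leaving = 0; resistances in Ω):
  Node 1: (V_1 - 15)/680 + (V_1 - V_2)/4.7 = 0
  Node 2: (V_2 - V_1)/4.7 + (V_2 - V_3)/1100 = 0
  Node 3: (V_3 - V_2)/1100 + (V_3 - 0)/1800 = 0
Collecting terms (coefficients in siemens):
  0.2142·V_1 - 0.2128·V_2 = 0.02206
  0.2137·V_2 - 0.2128·V_1 - 0.0009091·V_3 = 0
  0.001465·V_3 - 0.0009091·V_2 = 0
Solving these 3 simultaneous equations (Gaussian elimination) gives:
  V_1 = 12.15 V, V_2 = 12.13 V, V_3 = 7.532 V
I_R4 = (V_3 - V_4)/R4 = (7.532 - 0)/1800 = 0.004184 A
|I_R4| = 0.004184 A

Final answer: |I_R4| = 0.004184 A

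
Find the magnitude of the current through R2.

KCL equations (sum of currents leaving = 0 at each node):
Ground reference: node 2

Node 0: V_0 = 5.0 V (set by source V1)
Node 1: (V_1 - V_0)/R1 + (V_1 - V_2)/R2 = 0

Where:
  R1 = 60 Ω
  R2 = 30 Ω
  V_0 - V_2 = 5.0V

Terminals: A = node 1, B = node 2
Nodal analysis, taking node 2 as the 0 V reference.
Source V1 fixes V_0 = 5 V.
KCL at each unknown node (sum of currents leaving = 0; resistances in Ω):
  Node 1: (V_1 - 5)/60 + (V_1 - 0)/30 = 0
Collecting terms: 0.05 × V_1 = 0.08333  =>  V_1 = 1.667 V
I_R2 = (V_1 - V_2)/R2 = (1.667 - 0)/30 = 0.05556 A
|I_R2| = 0.05556 A

Final answer: |I_R2| = 0.05556 A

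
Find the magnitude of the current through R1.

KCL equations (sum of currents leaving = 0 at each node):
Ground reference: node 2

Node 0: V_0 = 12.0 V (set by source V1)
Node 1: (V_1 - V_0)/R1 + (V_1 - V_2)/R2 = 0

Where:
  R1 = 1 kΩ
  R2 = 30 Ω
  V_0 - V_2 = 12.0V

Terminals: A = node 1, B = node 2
Nodal analysis, taking node 2 as the 0 V reference.
Source V1 fixes V_0 = 12 V.
KCL at each unknown node (sum of currents leaving = 0; resistances in Ω):
  Node 1: (V_1 - 12)/1000 + (V_1 - 0)/30 = 0
Collecting terms: 0.03433 × V_1 = 0.012  =>  V_1 = 0.3495 V
I_R1 = (V_0 - V_1)/R1 = (12 - 0.3495)/1000 = 0.01165 A
|I_R1| = 0.01165 A

Final answer: |I_R1| = 0.01165 A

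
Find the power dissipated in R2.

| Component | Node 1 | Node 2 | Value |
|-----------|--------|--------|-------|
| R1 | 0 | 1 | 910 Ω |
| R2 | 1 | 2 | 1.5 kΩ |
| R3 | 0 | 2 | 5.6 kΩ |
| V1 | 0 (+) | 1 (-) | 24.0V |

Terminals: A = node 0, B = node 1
Nodal analysis, taking node 1 as the 0 V reference.
Source V1 fixes V_0 = 24 V.
KCL at each unknown node (sum of currents leaving = 0; resistances in Ω):
  Node 2: (V_2 - 0)/1500 + (V_2 - 24)/5600 = 0
Collecting terms: 0.0008452 × V_2 = 0.004286  =>  V_2 = 5.07 V
I_R2 = (V_1 - V_2)/R2 = (0 - 5.07)/1500 = -0.00338 A
P_R2 = I_R2² × R2 = (-0.00338)² × 1500 = 0.01714 W

Final answer: 0.01714 W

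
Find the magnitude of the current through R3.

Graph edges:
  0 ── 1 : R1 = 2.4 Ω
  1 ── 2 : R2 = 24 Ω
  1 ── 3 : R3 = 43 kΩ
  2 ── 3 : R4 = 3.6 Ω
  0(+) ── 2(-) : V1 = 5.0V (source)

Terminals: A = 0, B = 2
Nodal analysis, taking node 2 as the 0 V reference.
Source V1 fixes V_0 = 5 V.
KCL at each unknown node (sum of currents leaving = 0; resistances in Ω):
  Node 1: (V_1 - 5)/2.4 + (V_1 - 0)/24 + (V_1 - V_3)/43000 = 0
  Node 3: (V_3 - V_1)/43000 + (V_3 - 0)/3.6 = 0
Collecting terms (coefficients in siemens):
  0.4584·V_1 - 0.00002326·V_3 = 2.083
  0.2778·V_3 - 0.00002326·V_1 = 0
Determinant D = (0.4584)(0.2778) - (-0.00002326)(-0.00002326) = 0.1273
V_1 = [(2.083)(0.2778) - (-0.00002326)(0)]/D = 4.545 V
V_3 = [(0.4584)(0) - (2.083)(-0.00002326)]/D = 0.0003805 V
I_R3 = (V_1 - V_3)/R3 = (4.545 - 0.0003805)/43000 = 0.0001057 A
|I_R3| = 0.0001057 A

Final answer: |I_R3| = 0.0001057 A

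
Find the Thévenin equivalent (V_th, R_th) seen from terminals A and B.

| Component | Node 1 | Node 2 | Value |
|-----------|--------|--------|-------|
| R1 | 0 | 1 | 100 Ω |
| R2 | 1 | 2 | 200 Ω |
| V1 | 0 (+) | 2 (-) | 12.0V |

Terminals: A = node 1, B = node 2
Step 1 — V_th is the open-circuit voltage V_A - V_B (nothing connected across the terminals).
Nodal analysis, taking node 2 as the 0 V reference.
Source V1 fixes V_0 = 12 V.
KCL at each unknown node (sum of currents leaving = 0; resistances in Ω):
  Node 1: (V_1 - 12)/100 + (V_1 - 0)/200 = 0
Collecting terms: 0.015 × V_1 = 0.12  =>  V_1 = 8 V
V_th = V_1 - V_2 = 8 - 0 = 8 V
Step 2 — R_th: zero the source — replace V1 by a short circuit (node 2 merges into node 0) — and find the resistance seen between A (node 1) and B (node 0).
Reduce the network between node 1 (A) and node 0 (B) by series/parallel combination:
  Rp1 = R1 ‖ R2 (parallel, both between nodes 0 and 1) = 1/(1/100 + 1/200) = 66.67 Ω
R_th = 66.67 Ω

Final answer: V_th = 8 V, R_th = 66.67 Ω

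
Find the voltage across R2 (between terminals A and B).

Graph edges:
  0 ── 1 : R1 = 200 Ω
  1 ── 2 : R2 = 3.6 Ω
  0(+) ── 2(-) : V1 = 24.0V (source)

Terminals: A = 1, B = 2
R1 and R2 are in series across V1 (node 0 → node 1 → node 2), and the output A–B is taken across R2, so this is a voltage divider.
Series current: I = V1/(R1 + R2) = 24/(200 + 3.6) = 24/203.6 = 0.1179 A
V_R2 = I × R2 = V1 × R2/(R1 + R2) = 24 × 3.6/203.6 = 0.4244 V

Final answer: 0.4244 V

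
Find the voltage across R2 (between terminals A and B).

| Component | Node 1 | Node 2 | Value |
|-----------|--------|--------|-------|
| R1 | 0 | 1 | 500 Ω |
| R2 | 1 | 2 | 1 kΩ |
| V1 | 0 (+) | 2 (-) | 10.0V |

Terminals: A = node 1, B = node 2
R1 and R2 are in series across V1 (node 0 → node 1 → node 2), and the output A–B is taken across R2, so this is a voltage divider.
Series current: I = V1/(R1 + R2) = 10/(500 + 1000) = 10/1500 = 0.006667 A
V_R2 = I × R2 = V1 × R2/(R1 + R2) = 10 × 1000/1500 = 6.667 V

Final answer: 6.667 V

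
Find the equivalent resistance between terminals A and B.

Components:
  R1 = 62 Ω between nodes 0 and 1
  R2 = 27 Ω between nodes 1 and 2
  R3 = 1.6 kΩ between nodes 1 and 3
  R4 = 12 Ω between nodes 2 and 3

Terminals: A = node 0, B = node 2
Reduce the network between node 0 (A) and node 2 (B) by series/parallel combination:
  Rs1 = R3 + R4 (series, joined only at node 3) = 1600 + 12 = 1612 Ω
  Rp1 = R2 ‖ Rs1 (parallel, both between nodes 1 and 2) = 1/(1/27 + 1/1612) = 26.56 Ω
  Rs2 = R1 + Rp1 (series, joined only at node 1) = 62 + 26.56 = 88.56 Ω
R_eq = 88.56 Ω

Final answer: 88.56 Ω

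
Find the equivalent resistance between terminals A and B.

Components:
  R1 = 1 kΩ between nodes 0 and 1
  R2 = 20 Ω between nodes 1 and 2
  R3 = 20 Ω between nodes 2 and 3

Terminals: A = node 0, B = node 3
Reduce the network between node 0 (A) and node 3 (B) by series/parallel combination:
  Rs1 = R1 + R2 (series, joined only at node 1) = 1000 + 20 = 1020 Ω
  Rs2 = R3 + Rs1 (series, joined only at node 2) = 20 + 1020 = 1040 Ω
R_eq = 1.04 kΩ

Final answer: 1.04 kΩ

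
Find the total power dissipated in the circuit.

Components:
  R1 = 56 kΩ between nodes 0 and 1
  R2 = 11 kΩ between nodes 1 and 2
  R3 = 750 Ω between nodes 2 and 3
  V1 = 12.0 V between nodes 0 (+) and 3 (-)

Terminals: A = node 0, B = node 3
Nodal analysis, taking node 3 as the 0 V reference.
Source V1 fixes V_0 = 12 V.
KCL at each unknown node (sum of currents leaving = 0; resistances in Ω):
  Node 1: (V_1 - 12)/56000 + (V_1 - V_2)/11000 = 0
  Node 2: (V_2 - V_1)/11000 + (V_2 - 0)/750 = 0
Collecting terms (coefficients in siemens):
  0.0001088·V_1 - 0.00009091·V_2 = 0.0002143
  0.001424·V_2 - 0.00009091·V_1 = 0
Determinant D = (0.0001088)(0.001424) - (-0.00009091)(-0.00009091) = 0.0000001466
V_1 = [(0.0002143)(0.001424) - (-0.00009091)(0)]/D = 2.081 V
V_2 = [(0.0001088)(0) - (0.0002143)(-0.00009091)]/D = 0.1328 V
Power in each resistor, P = (ΔV)²/R:
  P_R1 = (12 - 2.081)²/56000 = 0.001757 W
  P_R2 = (2.081 - 0.1328)²/11000 = 0.0003451 W
  P_R3 = (0.1328 - 0)²/750 = 0.00002353 W
P_total = P_R1 + P_R2 + P_R3 = 0.002125 W

Final answer: 0.002125 W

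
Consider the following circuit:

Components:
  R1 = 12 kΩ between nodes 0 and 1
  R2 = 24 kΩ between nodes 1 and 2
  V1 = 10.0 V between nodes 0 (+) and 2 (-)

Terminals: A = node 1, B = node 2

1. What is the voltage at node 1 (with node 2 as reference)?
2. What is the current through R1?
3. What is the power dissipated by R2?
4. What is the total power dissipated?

Nodal analysis, taking node 2 as the 0 V reference.
Source V1 fixes V_0 = 10 V.
KCL at each unknown node (sum of currents leaving = 0; resistances in Ω):
  Node 1: (V_1 - 10)/12000 + (V_1 - 0)/24000 = 0
Collecting terms: 0.000125 × V_1 = 0.0008333  =>  V_1 = 6.667 V
Part 1:
  Read off the nodal solution: V_1 = 6.667 V
Part 2:
  I_R1 = (V_0 - V_1)/R1 = (10 - 6.667)/12000 = 0.0002778 A
  Magnitude: I_R1 = 0.0002778 A
Part 3:
  I_R2 = (V_1 - V_2)/R2 = (6.667 - 0)/24000 = 0.0002778 A
  P_R2 = I_R2² × R2 = (0.0002778)² × 24000 = 0.001852 W
Part 4:
  Power in each resistor, P = (ΔV)²/R:
    P_R1 = (10 - 6.667)²/12000 = 0.0009259 W
    P_R2 = (6.667 - 0)²/24000 = 0.001852 W
  P_total = P_R1 + P_R2 = 0.002778 W

Final answers:
1. V_1 = 6.667 V
2. I_R1 = 0.0002778 A
3. P_R2 = 0.001852 W
4. P_total = 0.002778 W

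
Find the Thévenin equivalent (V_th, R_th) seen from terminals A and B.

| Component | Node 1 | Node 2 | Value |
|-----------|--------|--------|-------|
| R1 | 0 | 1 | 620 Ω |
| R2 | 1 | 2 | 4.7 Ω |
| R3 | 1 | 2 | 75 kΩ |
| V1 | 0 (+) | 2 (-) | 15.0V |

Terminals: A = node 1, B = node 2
Step 1 — V_th is the open-circuit voltage V_A - V_B (nothing connected across the terminals).
Nodal analysis, taking node 2 as the 0 V reference.
Source V1 fixes V_0 = 15 V.
KCL at each unknown node (sum of currents leaving = 0; resistances in Ω):
  Node 1: (V_1 - 15)/620 + (V_1 - 0)/4.7 + (V_1 - 0)/75000 = 0
Collecting terms: 0.2144 × V_1 = 0.02419  =>  V_1 = 0.1128 V
V_th = V_1 - V_2 = 0.1128 - 0 = 0.1128 V
Step 2 — R_th: zero the source — replace V1 by a short circuit (node 2 merges into node 0) — and find the resistance seen between A (node 1) and B (node 0).
Reduce the network between node 1 (A) and node 0 (B) by series/parallel combination:
  Rp1 = R1 ‖ R2 ‖ R3 (parallel, all between nodes 0 and 1) = 1/(1/620 + 1/4.7 + 1/75000) = 4.664 Ω
R_th = 4.664 Ω

Final answer: V_th = 0.1128 V, R_th = 4.664 Ω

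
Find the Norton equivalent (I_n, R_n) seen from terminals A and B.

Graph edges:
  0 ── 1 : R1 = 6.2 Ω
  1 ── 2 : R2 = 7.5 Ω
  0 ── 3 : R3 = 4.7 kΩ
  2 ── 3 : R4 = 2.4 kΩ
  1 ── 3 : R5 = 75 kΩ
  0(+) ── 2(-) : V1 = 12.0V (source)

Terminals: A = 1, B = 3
Find the Thévenin equivalent first; then I_n = V_th/R_th and R_n = R_th.
Step 1 — V_th is the open-circuit voltage V_A - V_B (nothing connected across the terminals).
Nodal analysis, taking node 2 as the 0 V reference.
Source V1 fixes V_0 = 12 V.
KCL at each unknown node (sum of currents leaving = 0; resistances in Ω):
  Node 1: (V_1 - 12)/6.2 + (V_1 - 0)/7.5 + (V_1 - V_3)/75000 = 0
  Node 3: (V_3 - 12)/4700 + (V_3 - 0)/2400 + (V_3 - V_1)/75000 = 0
Collecting terms (coefficients in siemens):
  0.2946·V_1 - 0.00001333·V_3 = 1.935
  0.0006428·V_3 - 0.00001333·V_1 = 0.002553
Determinant D = (0.2946)(0.0006428) - (-0.00001333)(-0.00001333) = 0.0001894
V_1 = [(1.935)(0.0006428) - (-0.00001333)(0.002553)]/D = 6.569 V
V_3 = [(0.2946)(0.002553) - (1.935)(-0.00001333)]/D = 4.108 V
V_th = V_1 - V_3 = 6.569 - 4.108 = 2.461 V
Step 2 — R_th: zero the source — replace V1 by a short circuit (node 2 merges into node 0) — and find the resistance seen between A (node 1) and B (node 3).
Reduce the network between node 1 (A) and node 3 (B) by series/parallel combination:
  Rp1 = R1 ‖ R2 (parallel, both between nodes 0 and 1) = 1/(1/6.2 + 1/7.5) = 3.394 Ω
  Rp2 = R3 ‖ R4 (parallel, both between nodes 0 and 3) = 1/(1/4700 + 1/2400) = 1589 Ω
  Rs1 = Rp1 + Rp2 (series, joined only at node 0) = 3.394 + 1589 = 1592 Ω
  Rp3 = R5 ‖ Rs1 (parallel, both between nodes 1 and 3) = 1/(1/75000 + 1/1592) = 1559 Ω
R_th = 1.559 kΩ
I_n = V_th/R_th = 2.461/1559 = 0.001578 A, and R_n = R_th = 1.559 kΩ

Final answer: I_n = 0.001578 A, R_n = 1.559 kΩ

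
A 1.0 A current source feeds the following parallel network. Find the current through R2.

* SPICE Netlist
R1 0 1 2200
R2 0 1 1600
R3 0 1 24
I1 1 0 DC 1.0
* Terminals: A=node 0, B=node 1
All resistors sit directly between nodes 0 and 1, so they are in parallel and share one voltage V; the full source current 1 A splits among them.
1/R_par = 1/2200 + 1/1600 + 1/24 = 0.04275 S  =>  R_par = 23.39 Ω
V = I × R_par = 1 × 23.39 = 23.39 V
I_R2 = V/R2 = 23.39/1600 = 0.01462 A

Final answer: 0.01462 A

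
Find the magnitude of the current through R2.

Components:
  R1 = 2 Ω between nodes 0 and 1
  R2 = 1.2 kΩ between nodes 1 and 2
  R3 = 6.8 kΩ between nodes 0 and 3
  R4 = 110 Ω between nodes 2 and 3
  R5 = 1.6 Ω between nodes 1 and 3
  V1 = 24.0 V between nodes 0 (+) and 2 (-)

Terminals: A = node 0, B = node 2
Nodal analysis, taking node 2 as the 0 V reference.
Source V1 fixes V_0 = 24 V.
KCL at each unknown node (sum of currents leaving = 0; resistances in Ω):
  Node 1: (V_1 - 24)/2 + (V_1 - 0)/1200 + (V_1 - V_3)/1.6 = 0
  Node 3: (V_3 - 24)/6800 + (V_3 - 0)/110 + (V_3 - V_1)/1.6 = 0
Collecting terms (coefficients in siemens):
  1.126·V_1 - 0.625·V_3 = 12
  0.6342·V_3 - 0.625·V_1 = 0.003529
Determinant D = (1.126)(0.6342) - (-0.625)(-0.625) = 0.3234
V_1 = [(12)(0.6342) - (-0.625)(0.003529)]/D = 23.54 V
V_3 = [(1.126)(0.003529) - (12)(-0.625)]/D = 23.2 V
I_R2 = (V_1 - V_2)/R2 = (23.54 - 0)/1200 = 0.01962 A
|I_R2| = 0.01962 A

Final answer: |I_R2| = 0.01962 A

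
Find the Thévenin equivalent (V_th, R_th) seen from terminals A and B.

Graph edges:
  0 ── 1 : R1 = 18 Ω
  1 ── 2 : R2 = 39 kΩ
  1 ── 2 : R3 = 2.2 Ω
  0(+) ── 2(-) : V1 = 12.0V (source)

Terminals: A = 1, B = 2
Step 1 — V_th is the open-circuit voltage V_A - V_B (nothing connected across the terminals).
Nodal analysis, taking node 2 as the 0 V reference.
Source V1 fixes V_0 = 12 V.
KCL at each unknown node (sum of currents leaving = 0; resistances in Ω):
  Node 1: (V_1 - 12)/18 + (V_1 - 0)/39000 + (V_1 - 0)/2.2 = 0
Collecting terms: 0.5101 × V_1 = 0.6667  =>  V_1 = 1.307 V
V_th = V_1 - V_2 = 1.307 - 0 = 1.307 V
Step 2 — R_th: zero the source — replace V1 by a short circuit (node 2 merges into node 0) — and find the resistance seen between A (node 1) and B (node 0).
Reduce the network between node 1 (A) and node 0 (B) by series/parallel combination:
  Rp1 = R1 ‖ R2 ‖ R3 (parallel, all between nodes 0 and 1) = 1/(1/18 + 1/39000 + 1/2.2) = 1.96 Ω
R_th = 1.96 Ω

Final answer: V_th = 1.307 V, R_th = 1.96 Ω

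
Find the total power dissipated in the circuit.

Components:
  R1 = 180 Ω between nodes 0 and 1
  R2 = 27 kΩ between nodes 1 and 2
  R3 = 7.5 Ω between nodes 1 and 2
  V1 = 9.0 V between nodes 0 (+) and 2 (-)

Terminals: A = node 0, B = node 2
Nodal analysis, taking node 2 as the 0 V reference.
Source V1 fixes V_0 = 9 V.
KCL at each unknown node (sum of currents leaving = 0; resistances in Ω):
  Node 1: (V_1 - 9)/180 + (V_1 - 0)/27000 + (V_1 - 0)/7.5 = 0
Collecting terms: 0.1389 × V_1 = 0.05  =>  V_1 = 0.3599 V
Power in each resistor, P = (ΔV)²/R:
  P_R1 = (9 - 0.3599)²/180 = 0.4147 W
  P_R2 = (0.3599 - 0)²/27000 = 0.000004797 W
  P_R3 = (0.3599 - 0)²/7.5 = 0.01727 W
P_total = P_R1 + P_R2 + P_R3 = 0.432 W

Final answer: 0.432 W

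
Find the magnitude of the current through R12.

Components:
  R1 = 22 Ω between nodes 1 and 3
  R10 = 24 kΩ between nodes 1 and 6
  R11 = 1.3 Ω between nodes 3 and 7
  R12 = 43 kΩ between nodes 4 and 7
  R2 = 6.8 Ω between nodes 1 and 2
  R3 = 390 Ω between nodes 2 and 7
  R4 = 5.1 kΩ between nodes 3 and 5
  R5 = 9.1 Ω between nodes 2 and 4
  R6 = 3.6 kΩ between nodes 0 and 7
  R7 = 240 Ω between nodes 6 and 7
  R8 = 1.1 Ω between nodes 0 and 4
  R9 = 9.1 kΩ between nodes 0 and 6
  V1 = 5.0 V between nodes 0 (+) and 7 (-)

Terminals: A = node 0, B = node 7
Nodal analysis, taking node 7 as the 0 V reference.
Source V1 fixes V_0 = 5 V.
KCL at each unknown node (sum of currents leaving = 0; resistances in Ω):
  Node 1: (V_1 - V_3)/22 + (V_1 - V_2)/6.8 + (V_1 - V_6)/24000 = 0
  Node 2: (V_2 - V_1)/6.8 + (V_2 - 0)/390 + (V_2 - V_4)/9.1 = 0
  Node 3: (V_3 - V_1)/22 + (V_3 - V_5)/5100 + (V_3 - 0)/1.3 = 0
  Node 4: (V_4 - V_2)/9.1 + (V_4 - 5)/1.1 + (V_4 - 0)/43000 = 0
  Node 5: (V_5 - V_3)/5100 = 0
  Node 6: (V_6 - 0)/240 + (V_6 - 5)/9100 + (V_6 - V_1)/24000 = 0
Collecting terms (coefficients in siemens):
  0.1926·V_1 - 0.1471·V_2 - 0.04545·V_3 - 0.00004167·V_6 = 0
  0.2595·V_2 - 0.1471·V_1 - 0.1099·V_4 = 0
  0.8149·V_3 - 0.04545·V_1 - 0.0001961·V_5 = 0
  1.019·V_4 - 0.1099·V_2 = 4.545
  0.0001961·V_5 - 0.0001961·V_3 = 0
  0.004318·V_6 - 0.00004167·V_1 = 0.0005495
Solving these 6 simultaneous equations (Gaussian elimination) gives:
  V_1 = 2.834 V, V_2 = 3.662 V, V_3 = 0.1581 V, V_4 = 4.856 V
  V_5 = 0.1581 V, V_6 = 0.1546 V
I_R12 = (V_4 - V_7)/R12 = (4.856 - 0)/43000 = 0.0001129 A
|I_R12| = 0.0001129 A

Final answer: |I_R12| = 0.0001129 A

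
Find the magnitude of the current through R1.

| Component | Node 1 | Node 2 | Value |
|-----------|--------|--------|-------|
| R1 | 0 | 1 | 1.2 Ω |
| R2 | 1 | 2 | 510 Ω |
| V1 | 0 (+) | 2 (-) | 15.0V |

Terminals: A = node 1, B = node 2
Nodal analysis, taking node 2 as the 0 V reference.
Source V1 fixes V_0 = 15 V.
KCL at each unknown node (sum of currents leaving = 0; resistances in Ω):
  Node 1: (V_1 - 15)/1.2 + (V_1 - 0)/510 = 0
Collecting terms: 0.8353 × V_1 = 12.5  =>  V_1 = 14.96 V
I_R1 = (V_0 - V_1)/R1 = (15 - 14.96)/1.2 = 0.02934 A
|I_R1| = 0.02934 A

Final answer: |I_R1| = 0.02934 A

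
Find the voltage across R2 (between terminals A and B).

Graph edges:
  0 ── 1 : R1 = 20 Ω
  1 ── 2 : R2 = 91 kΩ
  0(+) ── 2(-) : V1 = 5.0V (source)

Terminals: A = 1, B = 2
R1 and R2 are in series across V1 (node 0 → node 1 → node 2), and the output A–B is taken across R2, so this is a voltage divider.
Series current: I = V1/(R1 + R2) = 5/(20 + 91000) = 5/91020 = 0.00005493 A
V_R2 = I × R2 = V1 × R2/(R1 + R2) = 5 × 91000/91020 = 4.999 V

Final answer: 4.999 V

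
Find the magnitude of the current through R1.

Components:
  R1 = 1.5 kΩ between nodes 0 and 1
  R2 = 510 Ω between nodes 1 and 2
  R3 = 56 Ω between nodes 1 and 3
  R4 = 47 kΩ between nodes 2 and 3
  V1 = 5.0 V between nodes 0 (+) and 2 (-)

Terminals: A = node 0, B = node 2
Nodal analysis, taking node 2 as the 0 V reference.
Source V1 fixes V_0 = 5 V.
KCL at each unknown node (sum of currents leaving = 0; resistances in Ω):
  Node 1: (V_1 - 5)/1500 + (V_1 - 0)/510 + (V_1 - V_3)/56 = 0
  Node 3: (V_3 - V_1)/56 + (V_3 - 0)/47000 = 0
Collecting terms (coefficients in siemens):
  0.02048·V_1 - 0.01786·V_3 = 0.003333
  0.01788·V_3 - 0.01786·V_1 = 0
Determinant D = (0.02048)(0.01788) - (-0.01786)(-0.01786) = 0.00004735
V_1 = [(0.003333)(0.01788) - (-0.01786)(0)]/D = 1.258 V
V_3 = [(0.02048)(0) - (0.003333)(-0.01786)]/D = 1.257 V
I_R1 = (V_0 - V_1)/R1 = (5 - 1.258)/1500 = 0.002494 A
|I_R1| = 0.002494 A

Final answer: |I_R1| = 0.002494 A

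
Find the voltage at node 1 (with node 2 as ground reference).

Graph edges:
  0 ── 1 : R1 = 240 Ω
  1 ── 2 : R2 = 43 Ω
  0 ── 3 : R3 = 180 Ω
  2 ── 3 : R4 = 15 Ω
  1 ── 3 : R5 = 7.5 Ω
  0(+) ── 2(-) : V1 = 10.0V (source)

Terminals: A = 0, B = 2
Nodal analysis, taking node 2 as the 0 V reference.
Source V1 fixes V_0 = 10 V.
KCL at each unknown node (sum of currents leaving = 0; resistances in Ω):
  Node 1: (V_1 - 10)/240 + (V_1 - 0)/43 + (V_1 - V_3)/7.5 = 0
  Node 3: (V_3 - 10)/180 + (V_3 - 0)/15 + (V_3 - V_1)/7.5 = 0
Collecting terms (coefficients in siemens):
  0.1608·V_1 - 0.1333·V_3 = 0.04167
  0.2056·V_3 - 0.1333·V_1 = 0.05556
Determinant D = (0.1608)(0.2056) - (-0.1333)(-0.1333) = 0.01527
V_1 = [(0.04167)(0.2056) - (-0.1333)(0.05556)]/D = 1.046 V
V_3 = [(0.1608)(0.05556) - (0.04167)(-0.1333)]/D = 0.9489 V
The requested potential is V_1 = 1.046 V.

Final answer: V_1 = 1.046 V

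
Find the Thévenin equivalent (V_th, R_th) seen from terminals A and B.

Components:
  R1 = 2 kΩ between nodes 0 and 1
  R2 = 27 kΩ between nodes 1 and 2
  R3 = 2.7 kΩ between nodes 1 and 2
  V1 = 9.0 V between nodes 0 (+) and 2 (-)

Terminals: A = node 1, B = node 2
Step 1 — V_th is the open-circuit voltage V_A - V_B (nothing connected across the terminals).
Nodal analysis, taking node 2 as the 0 V reference.
Source V1 fixes V_0 = 9 V.
KCL at each unknown node (sum of currents leaving = 0; resistances in Ω):
  Node 1: (V_1 - 9)/2000 + (V_1 - 0)/27000 + (V_1 - 0)/2700 = 0
Collecting terms: 0.0009074 × V_1 = 0.0045  =>  V_1 = 4.959 V
V_th = V_1 - V_2 = 4.959 - 0 = 4.959 V
Step 2 — R_th: zero the source — replace V1 by a short circuit (node 2 merges into node 0) — and find the resistance seen between A (node 1) and B (node 0).
Reduce the network between node 1 (A) and node 0 (B) by series/parallel combination:
  Rp1 = R1 ‖ R2 ‖ R3 (parallel, all between nodes 0 and 1) = 1/(1/2000 + 1/27000 + 1/2700) = 1102 Ω
R_th = 1.102 kΩ

Final answer: V_th = 4.959 V, R_th = 1.102 kΩ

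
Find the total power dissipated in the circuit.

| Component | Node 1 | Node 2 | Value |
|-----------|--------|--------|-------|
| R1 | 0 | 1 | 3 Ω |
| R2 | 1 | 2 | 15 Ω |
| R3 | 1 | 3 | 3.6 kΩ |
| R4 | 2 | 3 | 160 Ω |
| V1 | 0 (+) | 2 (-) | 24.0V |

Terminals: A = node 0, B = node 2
Nodal analysis, taking node 2 as the 0 V reference.
Source V1 fixes V_0 = 24 V.
KCL at each unknown node (sum of currents leaving = 0; resistances in Ω):
  Node 1: (V_1 - 24)/3 + (V_1 - 0)/15 + (V_1 - V_3)/3600 = 0
  Node 3: (V_3 - V_1)/3600 + (V_3 - 0)/160 = 0
Collecting terms (coefficients in siemens):
  0.4003·V_1 - 0.0002778·V_3 = 8
  0.006528·V_3 - 0.0002778·V_1 = 0
Determinant D = (0.4003)(0.006528) - (-0.0002778)(-0.0002778) = 0.002613
V_1 = [(8)(0.006528) - (-0.0002778)(0)]/D = 19.99 V
V_3 = [(0.4003)(0) - (8)(-0.0002778)]/D = 0.8505 V
Power in each resistor, P = (ΔV)²/R:
  P_R1 = (24 - 19.99)²/3 = 5.369 W
  P_R2 = (19.99 - 0)²/15 = 26.63 W
  P_R3 = (19.99 - 0.8505)²/3600 = 0.1017 W
  P_R4 = (0 - 0.8505)²/160 = 0.004521 W
P_total = P_R1 + P_R2 + P_R3 + P_R4 = 32.11 W

Final answer: 32.11 W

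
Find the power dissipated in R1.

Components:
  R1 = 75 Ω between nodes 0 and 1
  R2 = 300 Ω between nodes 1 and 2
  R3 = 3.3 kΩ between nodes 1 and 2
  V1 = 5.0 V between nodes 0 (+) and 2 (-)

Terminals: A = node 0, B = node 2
Nodal analysis, taking node 2 as the 0 V reference.
Source V1 fixes V_0 = 5 V.
KCL at each unknown node (sum of currents leaving = 0; resistances in Ω):
  Node 1: (V_1 - 5)/75 + (V_1 - 0)/300 + (V_1 - 0)/3300 = 0
Collecting terms: 0.01697 × V_1 = 0.06667  =>  V_1 = 3.929 V
I_R1 = (V_0 - V_1)/R1 = (5 - 3.929)/75 = 0.01429 A
P_R1 = I_R1² × R1 = (0.01429)² × 75 = 0.01531 W

Final answer: 0.01531 W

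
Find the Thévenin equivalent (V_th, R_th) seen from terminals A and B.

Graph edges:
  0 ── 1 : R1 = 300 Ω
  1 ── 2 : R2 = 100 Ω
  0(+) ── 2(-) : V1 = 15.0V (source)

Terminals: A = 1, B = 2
Step 1 — V_th is the open-circuit voltage V_A - V_B (nothing connected across the terminals).
Nodal analysis, taking node 2 as the 0 V reference.
Source V1 fixes V_0 = 15 V.
KCL at each unknown node (sum of currents leaving = 0; resistances in Ω):
  Node 1: (V_1 - 15)/300 + (V_1 - 0)/100 = 0
Collecting terms: 0.01333 × V_1 = 0.05  =>  V_1 = 3.75 V
V_th = V_1 - V_2 = 3.75 - 0 = 3.75 V
Step 2 — R_th: zero the source — replace V1 by a short circuit (node 2 merges into node 0) — and find the resistance seen between A (node 1) and B (node 0).
Reduce the network between node 1 (A) and node 0 (B) by series/parallel combination:
  Rp1 = R1 ‖ R2 (parallel, both between nodes 0 and 1) = 1/(1/300 + 1/100) = 75 Ω
R_th = 75 Ω

Final answer: V_th = 3.75 V, R_th = 75 Ω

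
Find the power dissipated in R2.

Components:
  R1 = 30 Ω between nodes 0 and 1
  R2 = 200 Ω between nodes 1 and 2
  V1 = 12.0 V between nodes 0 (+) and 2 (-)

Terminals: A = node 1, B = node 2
Nodal analysis, taking node 2 as the 0 V reference.
Source V1 fixes V_0 = 12 V.
KCL at each unknown node (sum of currents leaving = 0; resistances in Ω):
  Node 1: (V_1 - 12)/30 + (V_1 - 0)/200 = 0
Collecting terms: 0.03833 × V_1 = 0.4  =>  V_1 = 10.43 V
I_R2 = (V_1 - V_2)/R2 = (10.43 - 0)/200 = 0.05217 A
P_R2 = I_R2² × R2 = (0.05217)² × 200 = 0.5444 W

Final answer: 0.5444 W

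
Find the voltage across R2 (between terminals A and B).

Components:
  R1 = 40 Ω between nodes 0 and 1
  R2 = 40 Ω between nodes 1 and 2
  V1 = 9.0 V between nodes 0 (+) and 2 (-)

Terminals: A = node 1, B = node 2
R1 and R2 are in series across V1 (node 0 → node 1 → node 2), and the output A–B is taken across R2, so this is a voltage divider.
Series current: I = V1/(R1 + R2) = 9/(40 + 40) = 9/80 = 0.1125 A
V_R2 = I × R2 = V1 × R2/(R1 + R2) = 9 × 40/80 = 4.5 V

Final answer: 4.5 V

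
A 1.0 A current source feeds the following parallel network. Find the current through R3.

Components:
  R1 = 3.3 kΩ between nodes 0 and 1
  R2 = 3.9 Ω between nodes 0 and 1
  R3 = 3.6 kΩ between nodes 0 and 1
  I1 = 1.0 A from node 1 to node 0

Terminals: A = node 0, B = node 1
All resistors sit directly between nodes 0 and 1, so they are in parallel and share one voltage V; the full source current 1 A splits among them.
1/R_par = 1/3300 + 1/3.9 + 1/3600 = 0.257 S  =>  R_par = 3.891 Ω
V = I × R_par = 1 × 3.891 = 3.891 V
I_R3 = V/R3 = 3.891/3600 = 0.001081 A

Final answer: 0.001081 A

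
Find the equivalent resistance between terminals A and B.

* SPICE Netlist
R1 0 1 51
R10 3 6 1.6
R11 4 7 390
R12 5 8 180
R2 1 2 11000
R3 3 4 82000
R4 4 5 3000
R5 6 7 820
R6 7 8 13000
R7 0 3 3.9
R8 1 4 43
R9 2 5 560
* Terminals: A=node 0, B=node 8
The network is not a plain series/parallel combination. Inject a 1 A test current into terminal A (node 0) and return it from terminal B (node 8); then R_eq = V_A / (1 A).
Nodal analysis, taking node 8 as the 0 V reference.
Current source I_test pushes 1 A into node 0 and draws it out of node 8.
KCL at each unknown node (sum of currents leaving = 0; resistances in Ω):
  Node 0: (V_0 - V_1)/51 + (V_0 - V_3)/3.9 - 1 = 0
  Node 1: (V_1 - V_0)/51 + (V_1 - V_2)/11000 + (V_1 - V_4)/43 = 0
  Node 2: (V_2 - V_1)/11000 + (V_2 - V_5)/560 = 0
  Node 3: (V_3 - V_0)/3.9 + (V_3 - V_4)/82000 + (V_3 - V_6)/1.6 = 0
  Node 4: (V_4 - V_1)/43 + (V_4 - V_3)/82000 + (V_4 - V_5)/3000 + (V_4 - V_7)/390 = 0
  Node 5: (V_5 - V_2)/560 + (V_5 - V_4)/3000 + (V_5 - 0)/180 = 0
  Node 6: (V_6 - V_3)/1.6 + (V_6 - V_7)/820 = 0
  Node 7: (V_7 - V_4)/390 + (V_7 - V_6)/820 + (V_7 - 0)/13000 = 0
Collecting terms (coefficients in siemens):
  0.276·V_0 - 0.01961·V_1 - 0.2564·V_3 = 1
  0.04295·V_1 - 0.01961·V_0 - 0.00009091·V_2 - 0.02326·V_4 = 0
  0.001877·V_2 - 0.00009091·V_1 - 0.001786·V_5 = 0
  0.8814·V_3 - 0.2564·V_0 - 0.0000122·V_4 - 0.625·V_6 = 0
  0.02617·V_4 - 0.02326·V_1 - 0.0000122·V_3 - 0.0003333·V_5 - 0.002564·V_7 = 0
  0.007675·V_5 - 0.001786·V_2 - 0.0003333·V_4 = 0
  0.6262·V_6 - 0.625·V_3 - 0.00122·V_7 = 0
  0.003861·V_7 - 0.002564·V_4 - 0.00122·V_6 = 0
Solving these 8 simultaneous equations (Gaussian elimination) gives:
  V_0 = 2214 V, V_1 = 2169 V, V_2 = 248.4 V, V_3 = 2213 V
  V_4 = 2138 V, V_5 = 150.7 V, V_6 = 2213 V, V_7 = 2119 V
R_eq = V_0 / 1 A = 2214 Ω = 2.214 kΩ

Final answer: 2.214 kΩ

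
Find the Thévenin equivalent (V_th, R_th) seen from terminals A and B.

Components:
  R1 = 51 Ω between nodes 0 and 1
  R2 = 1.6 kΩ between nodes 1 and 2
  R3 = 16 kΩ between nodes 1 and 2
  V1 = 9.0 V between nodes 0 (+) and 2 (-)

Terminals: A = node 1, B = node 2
Step 1 — V_th is the open-circuit voltage V_A - V_B (nothing connected across the terminals).
Nodal analysis, taking node 2 as the 0 V reference.
Source V1 fixes V_0 = 9 V.
KCL at each unknown node (sum of currents leaving = 0; resistances in Ω):
  Node 1: (V_1 - 9)/51 + (V_1 - 0)/1600 + (V_1 - 0)/16000 = 0
Collecting terms: 0.0203 × V_1 = 0.1765  =>  V_1 = 8.695 V
V_th = V_1 - V_2 = 8.695 - 0 = 8.695 V
Step 2 — R_th: zero the source — replace V1 by a short circuit (node 2 merges into node 0) — and find the resistance seen between A (node 1) and B (node 0).
Reduce the network between node 1 (A) and node 0 (B) by series/parallel combination:
  Rp1 = R1 ‖ R2 ‖ R3 (parallel, all between nodes 0 and 1) = 1/(1/51 + 1/1600 + 1/16000) = 49.27 Ω
R_th = 49.27 Ω

Final answer: V_th = 8.695 V, R_th = 49.27 Ω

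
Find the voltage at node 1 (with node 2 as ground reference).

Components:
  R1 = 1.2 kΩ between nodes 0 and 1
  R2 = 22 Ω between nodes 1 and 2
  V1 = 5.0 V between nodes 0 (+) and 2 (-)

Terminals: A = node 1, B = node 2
Nodal analysis, taking node 2 as the 0 V reference.
Source V1 fixes V_0 = 5 V.
KCL at each unknown node (sum of currents leaving = 0; resistances in Ω):
  Node 1: (V_1 - 5)/1200 + (V_1 - 0)/22 = 0
Collecting terms: 0.04629 × V_1 = 0.004167  =>  V_1 = 0.09002 V
The requested potential is V_1 = 0.09002 V.

Final answer: V_1 = 0.09002 V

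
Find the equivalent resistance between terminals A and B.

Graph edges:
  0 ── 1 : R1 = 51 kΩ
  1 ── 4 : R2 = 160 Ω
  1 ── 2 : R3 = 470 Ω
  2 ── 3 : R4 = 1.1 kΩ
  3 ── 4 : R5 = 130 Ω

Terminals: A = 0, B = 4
Reduce the network between node 0 (A) and node 4 (B) by series/parallel combination:
  Rs1 = R3 + R4 (series, joined only at node 2) = 470 + 1100 = 1570 Ω
  Rs2 = R5 + Rs1 (series, joined only at node 3) = 130 + 1570 = 1700 Ω
  Rp1 = R2 ‖ Rs2 (parallel, both between nodes 1 and 4) = 1/(1/160 + 1/1700) = 146.2 Ω
  Rs3 = R1 + Rp1 (series, joined only at node 1) = 51000 + 146.2 = 51150 Ω
R_eq = 51.15 kΩ

Final answer: 51.15 kΩ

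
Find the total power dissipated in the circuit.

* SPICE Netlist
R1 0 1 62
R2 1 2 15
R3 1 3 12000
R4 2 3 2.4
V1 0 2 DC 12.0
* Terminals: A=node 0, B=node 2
Nodal analysis, taking node 2 as the 0 V reference.
Source V1 fixes V_0 = 12 V.
KCL at each unknown node (sum of currents leaving = 0; resistances in Ω):
  Node 1: (V_1 - 12)/62 + (V_1 - 0)/15 + (V_1 - V_3)/12000 = 0
  Node 3: (V_3 - V_1)/12000 + (V_3 - 0)/2.4 = 0
Collecting terms (coefficients in siemens):
  0.08288·V_1 - 0.00008333·V_3 = 0.1935
  0.4168·V_3 - 0.00008333·V_1 = 0
Determinant D = (0.08288)(0.4168) - (-0.00008333)(-0.00008333) = 0.03454
V_1 = [(0.1935)(0.4168) - (-0.00008333)(0)]/D = 2.335 V
V_3 = [(0.08288)(0) - (0.1935)(-0.00008333)]/D = 0.000467 V
Power in each resistor, P = (ΔV)²/R:
  P_R1 = (12 - 2.335)²/62 = 1.507 W
  P_R2 = (2.335 - 0)²/15 = 0.3636 W
  P_R3 = (2.335 - 0.000467)²/12000 = 0.0004543 W
  P_R4 = (0 - 0.000467)²/2.4 = 0.00000009086 W
P_total = P_R1 + P_R2 + P_R3 + P_R4 = 1.871 W

Final answer: 1.871 W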